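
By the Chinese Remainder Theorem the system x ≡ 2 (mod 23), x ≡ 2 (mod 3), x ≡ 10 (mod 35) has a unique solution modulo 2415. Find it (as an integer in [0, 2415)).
x ≡ 1865 (mod 2415); the representative in [0, 2415) is 1865

The moduli 23, 3, 35 are pairwise coprime, so by the CRT there is a unique solution mod 23·3·35 = 2415.
Solve by successive substitution. Start with x ≡ 2 (mod 23).
  Combine with x ≡ 2 (mod 3): write x = 2 + 23·t and require 2 + 23·t ≡ 2 (mod 3), i.e. 23·t ≡ 2 − 2 ≡ 0 (mod 3). Since 23^(−1) ≡ 2 (mod 3) (23 ≡ 2 (mod 3)), t ≡ 2·0 ≡ 0 (mod 3). So x ≡ 2 + 23·0 = 2 (mod 69).
  Combine with x ≡ 10 (mod 35): write x = 2 + 69·t and require 2 + 69·t ≡ 10 (mod 35), i.e. 69·t ≡ 10 − 2 ≡ 8 (mod 35). Since 69^(−1) ≡ 34 (mod 35) (69 ≡ 34 (mod 35)), t ≡ 34·8 ≡ 27 (mod 35). So x ≡ 2 + 69·27 = 1865 (mod 2415).
Unique solution in [0, 2415): x = 1865.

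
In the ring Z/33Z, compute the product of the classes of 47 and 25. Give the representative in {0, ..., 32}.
Reduce the factors first: 47 ≡ 14 (mod 33), so 47 · 25 ≡ 14 · 25 (mod 33). 14 · 25 = 350. Dividing by 33: 350 = 10·33 + 20. So (47 · 25) mod 33 = 20.

Final answer: 20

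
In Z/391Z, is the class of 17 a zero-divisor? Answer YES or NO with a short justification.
YES

gcd(17, 391) = 17 > 1, so 17 is not a unit in Z/391Z. In Z/nZ every nonzero non-unit is a zero-divisor: explicitly, take b = 391/gcd = 23 ≠ 0 (mod 391); then 17·23 = 391 = 1·391, i.e. 17·23 ≡ 0 (mod 391). So 17 is a zero-divisor.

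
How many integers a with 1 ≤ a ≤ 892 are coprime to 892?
444

The number of a ∈ {1, ..., 892} with gcd(a, 892) = 1 is by definition Euler's totient φ(892). φ is multiplicative, with φ(p^e) = p^e − p^(e−1). Factorise 892 = 2^2 · 223. Then
  φ(892) = (2^2 − 2^1) · (223 − 1) = 2 · 222 = 444.
So there are 444 such integers.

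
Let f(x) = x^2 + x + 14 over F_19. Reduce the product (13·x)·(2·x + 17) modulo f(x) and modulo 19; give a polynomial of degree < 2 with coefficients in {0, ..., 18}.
Multiply as integer polynomials: a · b = 26·x^2 + 221·x. Reducing coefficients mod 19: a · b ≡ 7·x^2 + 12·x. Now divide by f(x) = x^2 + x + 14 in F_19[x], eliminating the leading term at each step:
  leading term 7·x^2: subtract (7)·f(x) = 7·x^2 + 7·x + 3, leaving 5·x + 16 (coefficients mod 19)
The degree is now < 2, so this is the remainder. Hence a · b ≡ 5·x + 16 in F_19[x]/(f).

Final answer: a · b ≡ 5·x + 16 (mod f(x))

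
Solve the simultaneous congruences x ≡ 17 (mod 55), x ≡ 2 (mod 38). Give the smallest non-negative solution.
The moduli 55, 38 are pairwise coprime, so by the CRT there is a unique solution mod 55·38 = 2090.
Solve by successive substitution. Start with x ≡ 17 (mod 55).
  Combine with x ≡ 2 (mod 38): write x = 17 + 55·t and require 17 + 55·t ≡ 2 (mod 38), i.e. 55·t ≡ 2 − 17 ≡ 23 (mod 38). Since 55^(−1) ≡ 9 (mod 38) (55 ≡ 17 (mod 38)), t ≡ 9·23 ≡ 17 (mod 38). So x ≡ 17 + 55·17 = 952 (mod 2090).
Unique solution in [0, 2090): x = 952.

Final answer: x ≡ 952 (mod 2090); the representative in [0, 2090) is 952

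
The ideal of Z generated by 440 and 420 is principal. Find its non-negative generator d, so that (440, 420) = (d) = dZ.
In the PID Z, (a, b) is generated by gcd(a, b). Compute gcd(440, 420) with the extended Euclidean algorithm, tracking rows (r, s, t) with s·440 + t·420 = r:
  row A: (440, 1, 0)   [1·440 + 0·420 = 440]
  row B: (420, 0, 1)   [0·440 + 1·420 = 420]
  440 = 1·420 + 20   → row C = row A − 1·row B = (20, 1, −1)   [check: 1·440 − 1·420 = 20]
  420 = 21·20 + 0   → remainder 0, stop. gcd = 20 (last nonzero row C).
So gcd(440, 420) = 20, with Bézout identity 1·440 − 1·420 = 20. Containment (⊇): the Bézout identity exhibits 20 as an element of (440, 420), giving (20) ⊆ (440, 420). Containment (⊆): since 20 | 440 and 20 | 420 (440 = 20·22, 420 = 20·21), every Z-linear combination of 440 and 420 is divisible by 20, so (440, 420) ⊆ (20). Therefore (440, 420) = (20), d = 20.

Final answer: (440, 420) = (20); d = 20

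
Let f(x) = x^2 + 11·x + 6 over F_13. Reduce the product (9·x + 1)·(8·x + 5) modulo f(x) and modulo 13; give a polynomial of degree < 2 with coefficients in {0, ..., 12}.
a · b ≡ 2·x + 2 (mod f(x))

Multiply as integer polynomials: a · b = 72·x^2 + 53·x + 5. Reducing coefficients mod 13: a · b ≡ 7·x^2 + x + 5. Now divide by f(x) = x^2 + 11·x + 6 in F_13[x], eliminating the leading term at each step:
  leading term 7·x^2: subtract (7)·f(x) = 7·x^2 + 12·x + 3, leaving 2·x + 2 (coefficients mod 13)
The degree is now < 2, so this is the remainder. Hence a · b ≡ 2·x + 2 in F_13[x]/(f).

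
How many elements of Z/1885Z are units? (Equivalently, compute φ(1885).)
Z/1885Z has φ(1885) = 1344 units

An element a ∈ Z/1885Z is a unit iff gcd(a, 1885) = 1, so the number of units is φ(1885). φ is multiplicative, with φ(p^e) = p^e − p^(e−1). Factorise 1885 = 5 · 13 · 29. Then
  φ(1885) = (5 − 1) · (13 − 1) · (29 − 1) = 4 · 12 · 28 = 1344.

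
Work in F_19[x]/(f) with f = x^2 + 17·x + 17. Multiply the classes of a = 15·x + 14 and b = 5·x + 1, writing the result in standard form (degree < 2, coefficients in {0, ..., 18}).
Multiply as integer polynomials: a · b = 75·x^2 + 85·x + 14. Reducing coefficients mod 19: a · b ≡ 18·x^2 + 9·x + 14. Now divide by f(x) = x^2 + 17·x + 17 in F_19[x], eliminating the leading term at each step:
  leading term 18·x^2: subtract (18)·f(x) = 18·x^2 + 2·x + 2, leaving 7·x + 12 (coefficients mod 19)
The degree is now < 2, so this is the remainder. Hence a · b ≡ 7·x + 12 in F_19[x]/(f).

Final answer: a · b ≡ 7·x + 12 (mod f(x))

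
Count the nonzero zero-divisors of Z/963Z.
Z/963Z has 326 nonzero zero-divisors

In Z/963Z each nonzero element is either a unit (gcd with 963 is 1) or a zero-divisor (gcd > 1). The number of units is φ(963): factorise 963 = 3^2 · 107, so φ(963) = (3^2 − 3^1) · (107 − 1) = 6 · 106 = 636. The nonzero elements number 963 − 1 = 962. Hence the nonzero zero-divisors number 962 − 636 = 326.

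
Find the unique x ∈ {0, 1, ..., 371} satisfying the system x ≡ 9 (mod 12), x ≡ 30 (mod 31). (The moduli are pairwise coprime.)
x ≡ 309 (mod 372); the representative in [0, 372) is 309

The moduli 12, 31 are pairwise coprime, so by the CRT there is a unique solution mod 12·31 = 372.
Solve by successive substitution. Start with x ≡ 9 (mod 12).
  Combine with x ≡ 30 (mod 31): write x = 9 + 12·t and require 9 + 12·t ≡ 30 (mod 31), i.e. 12·t ≡ 30 − 9 ≡ 21 (mod 31). Since 12^(−1) ≡ 13 (mod 31), t ≡ 13·21 ≡ 25 (mod 31). So x ≡ 9 + 12·25 = 309 (mod 372).
Unique solution in [0, 372): x = 309.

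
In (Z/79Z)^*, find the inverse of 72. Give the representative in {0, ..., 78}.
72^(−1) ≡ 45 (mod 79)

Apply the extended Euclidean algorithm to (79, 72), tracking rows (r, s, t) with s·79 + t·72 = r. Each division r_prev = q·r_cur + r_new produces the new row as (previous row) − q·(current row):
  row A: (79, 1, 0)   [1·79 + 0·72 = 79]
  row B: (72, 0, 1)   [0·79 + 1·72 = 72]
  79 = 1·72 + 7   → row C = row A − 1·row B = (7, 1, −1)   [check: 1·79 − 1·72 = 7]
  72 = 10·7 + 2   → row D = row B − 10·row C = (2, −10, 11)   [check: −10·79 + 11·72 = 2]
  7 = 3·2 + 1   → row E = row C − 3·row D = (1, 31, −34)   [check: 31·79 − 34·72 = 1]
  2 = 2·1 + 0   → remainder 0, stop. gcd = 1 (last nonzero row E).
The gcd is 1, so 72 is invertible mod 79. The last nonzero row gives 31·79 − 34·72 = 1, so t = −34. So 72^(−1) ≡ −34 ≡ 45 (mod 79). Verify: 72 · 45 = 3240 ≡ 1 (mod 79). ✓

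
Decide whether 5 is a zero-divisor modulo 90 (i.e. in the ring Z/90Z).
YES

gcd(5, 90) = 5 > 1, so 5 is not a unit in Z/90Z. In Z/nZ every nonzero non-unit is a zero-divisor: explicitly, take b = 90/gcd = 18 ≠ 0 (mod 90); then 5·18 = 90 = 1·90, i.e. 5·18 ≡ 0 (mod 90). So 5 is a zero-divisor.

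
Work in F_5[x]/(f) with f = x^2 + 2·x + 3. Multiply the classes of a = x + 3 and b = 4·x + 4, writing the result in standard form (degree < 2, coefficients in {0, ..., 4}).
Multiply as integer polynomials: a · b = 4·x^2 + 16·x + 12. Reducing coefficients mod 5: a · b ≡ 4·x^2 + x + 2. Now divide by f(x) = x^2 + 2·x + 3 in F_5[x], eliminating the leading term at each step:
  leading term 4·x^2: subtract (4)·f(x) = 4·x^2 + 3·x + 2, leaving 3·x (coefficients mod 5)
The degree is now < 2, so this is the remainder. Hence a · b ≡ 3·x in F_5[x]/(f).

Final answer: a · b ≡ 3·x (mod f(x))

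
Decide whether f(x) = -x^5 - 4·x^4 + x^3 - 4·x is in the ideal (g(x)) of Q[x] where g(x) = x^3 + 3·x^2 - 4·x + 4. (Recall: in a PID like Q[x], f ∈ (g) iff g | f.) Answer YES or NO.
In Q[x] the ideal (g) consists of all multiples of g, so f ∈ (g) iff g | f, i.e. iff the remainder of f on division by g is 0. Divide f by g (g is monic, so eliminate the leading term of the running remainder at each step):
  leading term -x^5: subtract (-x^2)·g(x) = -x^5 - 3·x^4 + 4·x^3 - 4·x^2, leaving -x^4 - 3·x^3 + 4·x^2 - 4·x
  leading term -x^4: subtract (-x)·g(x) = -x^4 - 3·x^3 + 4·x^2 - 4·x, leaving 0
The remainder is 0, so f(x) = g(x) · h(x) with h(x) = -x^2 - x. Hence g | f, i.e. f ∈ (g).

Final answer: YES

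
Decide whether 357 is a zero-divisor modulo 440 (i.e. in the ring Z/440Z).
NO

gcd(357, 440) = 1, so 357 is a unit in Z/440Z (it has a multiplicative inverse). A unit cannot be a zero-divisor: if 357·b ≡ 0 then multiplying both sides by 357^(−1) gives b ≡ 0. So 357 is not a zero-divisor.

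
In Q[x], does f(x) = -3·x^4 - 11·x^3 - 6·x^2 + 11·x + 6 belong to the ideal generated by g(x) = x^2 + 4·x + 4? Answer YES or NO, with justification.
NO

In Q[x] the ideal (g) consists of all multiples of g, so f ∈ (g) iff g | f, i.e. iff the remainder of f on division by g is 0. Divide f by g (g is monic, so eliminate the leading term of the running remainder at each step):
  leading term -3·x^4: subtract (-3·x^2)·g(x) = -3·x^4 - 12·x^3 - 12·x^2, leaving x^3 + 6·x^2 + 11·x + 6
  leading term x^3: subtract (x)·g(x) = x^3 + 4·x^2 + 4·x, leaving 2·x^2 + 7·x + 6
  leading term 2·x^2: subtract (2)·g(x) = 2·x^2 + 8·x + 8, leaving -x - 2
The remainder r(x) = -x - 2 ≠ 0 (and deg r < deg g), so g ∤ f, i.e. f ∉ (g).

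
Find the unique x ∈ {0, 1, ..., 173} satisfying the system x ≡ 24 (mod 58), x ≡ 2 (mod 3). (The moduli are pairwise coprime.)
The moduli 58, 3 are pairwise coprime, so by the CRT there is a unique solution mod 58·3 = 174.
Solve by successive substitution. Start with x ≡ 24 (mod 58).
  Combine with x ≡ 2 (mod 3): write x = 24 + 58·t and require 24 + 58·t ≡ 2 (mod 3), i.e. 58·t ≡ 2 − 24 ≡ 2 (mod 3). Since 58^(−1) ≡ 1 (mod 3) (58 ≡ 1 (mod 3)), t ≡ 1·2 ≡ 2 (mod 3). So x ≡ 24 + 58·2 = 140 (mod 174).
Unique solution in [0, 174): x = 140.

Final answer: x ≡ 140 (mod 174); the representative in [0, 174) is 140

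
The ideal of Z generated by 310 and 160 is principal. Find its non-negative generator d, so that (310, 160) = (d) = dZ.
(310, 160) = (10); d = 10

In the PID Z, (a, b) is generated by gcd(a, b). Compute gcd(310, 160) with the extended Euclidean algorithm, tracking rows (r, s, t) with s·310 + t·160 = r:
  row A: (310, 1, 0)   [1·310 + 0·160 = 310]
  row B: (160, 0, 1)   [0·310 + 1·160 = 160]
  310 = 1·160 + 150   → row C = row A − 1·row B = (150, 1, −1)   [check: 1·310 − 1·160 = 150]
  160 = 1·150 + 10   → row D = row B − 1·row C = (10, −1, 2)   [check: −1·310 + 2·160 = 10]
  150 = 15·10 + 0   → remainder 0, stop. gcd = 10 (last nonzero row D).
So gcd(310, 160) = 10, with Bézout identity −1·310 + 2·160 = 10. Containment (⊇): the Bézout identity exhibits 10 as an element of (310, 160), giving (10) ⊆ (310, 160). Containment (⊆): since 10 | 310 and 10 | 160 (310 = 10·31, 160 = 10·16), every Z-linear combination of 310 and 160 is divisible by 10, so (310, 160) ⊆ (10). Therefore (310, 160) = (10), d = 10.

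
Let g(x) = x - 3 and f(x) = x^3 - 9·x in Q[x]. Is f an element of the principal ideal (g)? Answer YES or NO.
In Q[x] the ideal (g) consists of all multiples of g, so f ∈ (g) iff g | f, i.e. iff the remainder of f on division by g is 0. Divide f by g (g is monic, so eliminate the leading term of the running remainder at each step):
  leading term x^3: subtract (x^2)·g(x) = x^3 - 3·x^2, leaving 3·x^2 - 9·x
  leading term 3·x^2: subtract (3·x)·g(x) = 3·x^2 - 9·x, leaving 0
The remainder is 0, so f(x) = g(x) · h(x) with h(x) = x^2 + 3·x. Hence g | f, i.e. f ∈ (g).

Final answer: YES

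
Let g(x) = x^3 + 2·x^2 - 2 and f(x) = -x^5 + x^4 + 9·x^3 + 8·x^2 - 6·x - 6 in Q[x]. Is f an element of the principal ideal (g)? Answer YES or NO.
In Q[x] the ideal (g) consists of all multiples of g, so f ∈ (g) iff g | f, i.e. iff the remainder of f on division by g is 0. Divide f by g (g is monic, so eliminate the leading term of the running remainder at each step):
  leading term -x^5: subtract (-x^2)·g(x) = -x^5 - 2·x^4 + 2·x^2, leaving 3·x^4 + 9·x^3 + 6·x^2 - 6·x - 6
  leading term 3·x^4: subtract (3·x)·g(x) = 3·x^4 + 6·x^3 - 6·x, leaving 3·x^3 + 6·x^2 - 6
  leading term 3·x^3: subtract (3)·g(x) = 3·x^3 + 6·x^2 - 6, leaving 0
The remainder is 0, so f(x) = g(x) · h(x) with h(x) = -x^2 + 3·x + 3. Hence g | f, i.e. f ∈ (g).

Final answer: YES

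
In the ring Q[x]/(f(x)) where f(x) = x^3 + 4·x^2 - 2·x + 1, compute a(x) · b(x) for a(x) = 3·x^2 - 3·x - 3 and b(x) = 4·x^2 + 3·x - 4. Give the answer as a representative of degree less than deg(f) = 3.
First multiply in Q[x] without reducing: a · b = 12·x^4 - 3·x^3 - 33·x^2 + 3·x + 12. Now divide by f(x) = x^3 + 4·x^2 - 2·x + 1, eliminating the leading term at each step:
  leading term 12·x^4: subtract (12·x)·f(x) = 12·x^4 + 48·x^3 - 24·x^2 + 12·x, leaving -51·x^3 - 9·x^2 - 9·x + 12
  leading term -51·x^3: subtract (-51)·f(x) = -51·x^3 - 204·x^2 + 102·x - 51, leaving 195·x^2 - 111·x + 63
The degree is now < 3, so this is the remainder. Hence a · b ≡ 195·x^2 - 111·x + 63 in Q[x]/(f).

Final answer: a · b ≡ 195·x^2 - 111·x + 63 (mod f(x))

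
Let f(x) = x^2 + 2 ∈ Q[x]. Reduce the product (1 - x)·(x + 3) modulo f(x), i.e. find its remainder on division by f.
First multiply in Q[x] without reducing: a · b = -x^2 - 2·x + 3. Now divide by f(x) = x^2 + 2, eliminating the leading term at each step:
  leading term -x^2: subtract (-1)·f(x) = -x^2 - 2, leaving 5 - 2·x
The degree is now < 2, so this is the remainder. Hence a · b ≡ 5 - 2·x in Q[x]/(f).

Final answer: a · b ≡ 5 - 2·x (mod f(x))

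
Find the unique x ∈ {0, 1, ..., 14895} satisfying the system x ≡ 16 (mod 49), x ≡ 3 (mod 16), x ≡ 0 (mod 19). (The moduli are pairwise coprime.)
x ≡ 10355 (mod 14896); the representative in [0, 14896) is 10355

The moduli 49, 16, 19 are pairwise coprime, so by the CRT there is a unique solution mod 49·16·19 = 14896.
Solve by successive substitution. Start with x ≡ 16 (mod 49).
  Combine with x ≡ 3 (mod 16): write x = 16 + 49·t and require 16 + 49·t ≡ 3 (mod 16), i.e. 49·t ≡ 3 − 16 ≡ 3 (mod 16). Since 49^(−1) ≡ 1 (mod 16) (49 ≡ 1 (mod 16)), t ≡ 1·3 ≡ 3 (mod 16). So x ≡ 16 + 49·3 = 163 (mod 784).
  Combine with x ≡ 0 (mod 19): write x = 163 + 784·t and require 163 + 784·t ≡ 0 (mod 19), i.e. 784·t ≡ 0 − 163 ≡ 8 (mod 19). Since 784^(−1) ≡ 4 (mod 19) (784 ≡ 5 (mod 19)), t ≡ 4·8 ≡ 13 (mod 19). So x ≡ 163 + 784·13 = 10355 (mod 14896).
Unique solution in [0, 14896): x = 10355.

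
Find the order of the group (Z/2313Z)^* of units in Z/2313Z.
(Z/2313Z)^* consists of the classes a with gcd(a, 2313) = 1, so its order is φ(2313). φ is multiplicative, with φ(p^e) = p^e − p^(e−1). Factorise 2313 = 3^2 · 257. Then
  φ(2313) = (3^2 − 3^1) · (257 − 1) = 6 · 256 = 1536.
Thus |(Z/2313Z)^*| = 1536.

Final answer: |(Z/2313Z)^*| = 1536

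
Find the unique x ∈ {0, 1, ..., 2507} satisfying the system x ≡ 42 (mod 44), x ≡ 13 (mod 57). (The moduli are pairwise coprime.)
x ≡ 526 (mod 2508); the representative in [0, 2508) is 526

The moduli 44, 57 are pairwise coprime, so by the CRT there is a unique solution mod 44·57 = 2508.
Solve by successive substitution. Start with x ≡ 42 (mod 44).
  Combine with x ≡ 13 (mod 57): write x = 42 + 44·t and require 42 + 44·t ≡ 13 (mod 57), i.e. 44·t ≡ 13 − 42 ≡ 28 (mod 57). Since 44^(−1) ≡ 35 (mod 57), t ≡ 35·28 ≡ 11 (mod 57). So x ≡ 42 + 44·11 = 526 (mod 2508).
Unique solution in [0, 2508): x = 526.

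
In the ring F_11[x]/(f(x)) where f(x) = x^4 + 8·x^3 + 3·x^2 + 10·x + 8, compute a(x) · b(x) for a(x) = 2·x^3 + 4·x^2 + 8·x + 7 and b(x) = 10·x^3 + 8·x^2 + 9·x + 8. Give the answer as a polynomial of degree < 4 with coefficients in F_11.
a · b ≡ x^3 + 6·x^2 + 2·x + 1 (mod f(x))

Multiply as integer polynomials: a · b = 20·x^6 + 56·x^5 + 130·x^4 + 186·x^3 + 160·x^2 + 127·x + 56. Reducing coefficients mod 11: a · b ≡ 9·x^6 + x^5 + 9·x^4 + 10·x^3 + 6·x^2 + 6·x + 1. Now divide by f(x) = x^4 + 8·x^3 + 3·x^2 + 10·x + 8 in F_11[x], eliminating the leading term at each step:
  leading term 9·x^6: subtract (9·x^2)·f(x) = 9·x^6 + 6·x^5 + 5·x^4 + 2·x^3 + 6·x^2, leaving 6·x^5 + 4·x^4 + 8·x^3 + 6·x + 1 (coefficients mod 11)
  leading term 6·x^5: subtract (6·x)·f(x) = 6·x^5 + 4·x^4 + 7·x^3 + 5·x^2 + 4·x, leaving x^3 + 6·x^2 + 2·x + 1 (coefficients mod 11)
The degree is now < 4, so this is the remainder. Hence a · b ≡ x^3 + 6·x^2 + 2·x + 1 in F_11[x]/(f).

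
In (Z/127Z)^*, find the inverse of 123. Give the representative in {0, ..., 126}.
123^(−1) ≡ 95 (mod 127)

Apply the extended Euclidean algorithm to (127, 123), tracking rows (r, s, t) with s·127 + t·123 = r. Each division r_prev = q·r_cur + r_new produces the new row as (previous row) − q·(current row):
  row A: (127, 1, 0)   [1·127 + 0·123 = 127]
  row B: (123, 0, 1)   [0·127 + 1·123 = 123]
  127 = 1·123 + 4   → row C = row A − 1·row B = (4, 1, −1)   [check: 1·127 − 1·123 = 4]
  123 = 30·4 + 3   → row D = row B − 30·row C = (3, −30, 31)   [check: −30·127 + 31·123 = 3]
  4 = 1·3 + 1   → row E = row C − 1·row D = (1, 31, −32)   [check: 31·127 − 32·123 = 1]
  3 = 3·1 + 0   → remainder 0, stop. gcd = 1 (last nonzero row E).
The gcd is 1, so 123 is invertible mod 127. The last nonzero row gives 31·127 − 32·123 = 1, so t = −32. So 123^(−1) ≡ −32 ≡ 95 (mod 127). Verify: 123 · 95 = 11685 ≡ 1 (mod 127). ✓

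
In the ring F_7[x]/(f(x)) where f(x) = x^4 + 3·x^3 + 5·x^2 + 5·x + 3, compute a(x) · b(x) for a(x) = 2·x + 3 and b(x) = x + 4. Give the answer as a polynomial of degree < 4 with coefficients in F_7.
a · b ≡ 2·x^2 + 4·x + 5 (mod f(x))

Multiply as integer polynomials: a · b = 2·x^2 + 11·x + 12. Reducing coefficients mod 7: a · b ≡ 2·x^2 + 4·x + 5. This already has degree < 4, so no reduction by f is needed. Hence a · b ≡ 2·x^2 + 4·x + 5 in F_7[x]/(f).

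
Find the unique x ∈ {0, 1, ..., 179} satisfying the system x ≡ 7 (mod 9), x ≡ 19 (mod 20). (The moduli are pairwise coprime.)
x ≡ 79 (mod 180); the representative in [0, 180) is 79

The moduli 9, 20 are pairwise coprime, so by the CRT there is a unique solution mod 9·20 = 180.
Solve by successive substitution. Start with x ≡ 7 (mod 9).
  Combine with x ≡ 19 (mod 20): write x = 7 + 9·t and require 7 + 9·t ≡ 19 (mod 20), i.e. 9·t ≡ 19 − 7 ≡ 12 (mod 20). Since 9^(−1) ≡ 9 (mod 20), t ≡ 9·12 ≡ 8 (mod 20). So x ≡ 7 + 9·8 = 79 (mod 180).
Unique solution in [0, 180): x = 79.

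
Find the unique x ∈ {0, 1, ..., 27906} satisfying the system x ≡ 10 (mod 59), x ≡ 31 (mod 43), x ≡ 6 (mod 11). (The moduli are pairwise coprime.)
x ≡ 12931 (mod 27907); the representative in [0, 27907) is 12931

The moduli 59, 43, 11 are pairwise coprime, so by the CRT there is a unique solution mod 59·43·11 = 27907.
Solve by successive substitution. Start with x ≡ 10 (mod 59).
  Combine with x ≡ 31 (mod 43): write x = 10 + 59·t and require 10 + 59·t ≡ 31 (mod 43), i.e. 59·t ≡ 31 − 10 ≡ 21 (mod 43). Since 59^(−1) ≡ 35 (mod 43) (59 ≡ 16 (mod 43)), t ≡ 35·21 ≡ 4 (mod 43). So x ≡ 10 + 59·4 = 246 (mod 2537).
  Combine with x ≡ 6 (mod 11): write x = 246 + 2537·t and require 246 + 2537·t ≡ 6 (mod 11), i.e. 2537·t ≡ 6 − 246 ≡ 2 (mod 11). Since 2537^(−1) ≡ 8 (mod 11) (2537 ≡ 7 (mod 11)), t ≡ 8·2 ≡ 5 (mod 11). So x ≡ 246 + 2537·5 = 12931 (mod 27907).
Unique solution in [0, 27907): x = 12931.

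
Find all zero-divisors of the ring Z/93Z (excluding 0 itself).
An element a ∈ Z/93Z (with a ≠ 0) is a zero-divisor iff gcd(a, 93) > 1 (because a is a unit precisely when gcd(a, n) = 1, and in Z/nZ every nonzero, non-unit element is a zero-divisor). Scan a = 1, ..., 92 and keep those with gcd(a, 93) > 1:
  gcd(3, 93) = 3, gcd(6, 93) = 3, gcd(9, 93) = 3, gcd(12, 93) = 3, gcd(15, 93) = 3, gcd(18, 93) = 3, gcd(21, 93) = 3, gcd(24, 93) = 3, gcd(27, 93) = 3, gcd(30, 93) = 3, gcd(31, 93) = 31, gcd(33, 93) = 3, gcd(36, 93) = 3, gcd(39, 93) = 3, gcd(42, 93) = 3, gcd(45, 93) = 3, gcd(48, 93) = 3, gcd(51, 93) = 3, gcd(54, 93) = 3, gcd(57, 93) = 3, gcd(60, 93) = 3, gcd(62, 93) = 31, gcd(63, 93) = 3, gcd(66, 93) = 3, gcd(69, 93) = 3, gcd(72, 93) = 3, gcd(75, 93) = 3, gcd(78, 93) = 3, gcd(81, 93) = 3, gcd(84, 93) = 3, gcd(87, 93) = 3, gcd(90, 93) = 3.
All other a ∈ {1, ..., 92} have gcd(a, 93) = 1 and are units. So the nonzero zero-divisors are exactly the 32 values of a appearing in this scan.

Final answer: nonzero zero-divisors of Z/93Z = {3, 6, 9, 12, 15, 18, 21, 24, 27, 30, 31, 33, 36, 39, 42, 45, 48, 51, 54, 57, 60, 62, 63, 66, 69, 72, 75, 78, 81, 84, 87, 90}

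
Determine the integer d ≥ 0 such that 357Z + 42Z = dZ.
(357, 42) = (21); d = 21

In the PID Z, (a, b) is generated by gcd(a, b). Compute gcd(357, 42) with the extended Euclidean algorithm, tracking rows (r, s, t) with s·357 + t·42 = r:
  row A: (357, 1, 0)   [1·357 + 0·42 = 357]
  row B: (42, 0, 1)   [0·357 + 1·42 = 42]
  357 = 8·42 + 21   → row C = row A − 8·row B = (21, 1, −8)   [check: 1·357 − 8·42 = 21]
  42 = 2·21 + 0   → remainder 0, stop. gcd = 21 (last nonzero row C).
So gcd(357, 42) = 21, with Bézout identity 1·357 − 8·42 = 21. Containment (⊇): the Bézout identity exhibits 21 as an element of (357, 42), giving (21) ⊆ (357, 42). Containment (⊆): since 21 | 357 and 21 | 42 (357 = 21·17, 42 = 21·2), every Z-linear combination of 357 and 42 is divisible by 21, so (357, 42) ⊆ (21). Therefore (357, 42) = (21), d = 21.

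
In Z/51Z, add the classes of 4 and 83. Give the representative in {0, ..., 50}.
36

Reduce the summands first: 83 ≡ 32 (mod 51), so 4 + 83 ≡ 4 + 32 (mod 51). 4 + 32 = 36; 36 = 0·51 + 36, so (4 + 83) mod 51 = 36.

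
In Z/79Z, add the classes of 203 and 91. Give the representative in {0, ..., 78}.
57

Reduce the summands first: 203 ≡ 45, 91 ≡ 12 (mod 79), so 203 + 91 ≡ 45 + 12 (mod 79). 45 + 12 = 57; 57 = 0·79 + 57, so (203 + 91) mod 79 = 57.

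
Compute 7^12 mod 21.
Use repeated squaring. Binary(12) = 1100. Walk through the bits of the exponent 12 left-to-right: at each bit after the leading one, square the running value, then multiply by 7 if the bit is 1 (always reducing mod 21):
  bit 1 = 1 (leading): start with 7.
  bit 2 = 1: square 7^2 = 49 ≡ 7; bit is 1, so multiply 7·7 = 49 ≡ 7 (mod 21).
  bit 3 = 0: square 7^2 = 49 ≡ 7 (mod 21).
  bit 4 = 0: square 7^2 = 49 ≡ 7 (mod 21).
Final value: 7^12 ≡ 7 (mod 21).

Final answer: 7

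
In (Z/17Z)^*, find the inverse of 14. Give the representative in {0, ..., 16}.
Apply the extended Euclidean algorithm to (17, 14), tracking rows (r, s, t) with s·17 + t·14 = r. Each division r_prev = q·r_cur + r_new produces the new row as (previous row) − q·(current row):
  row A: (17, 1, 0)   [1·17 + 0·14 = 17]
  row B: (14, 0, 1)   [0·17 + 1·14 = 14]
  17 = 1·14 + 3   → row C = row A − 1·row B = (3, 1, −1)   [check: 1·17 − 1·14 = 3]
  14 = 4·3 + 2   → row D = row B − 4·row C = (2, −4, 5)   [check: −4·17 + 5·14 = 2]
  3 = 1·2 + 1   → row E = row C − 1·row D = (1, 5, −6)   [check: 5·17 − 6·14 = 1]
  2 = 2·1 + 0   → remainder 0, stop. gcd = 1 (last nonzero row E).
The gcd is 1, so 14 is invertible mod 17. The last nonzero row gives 5·17 − 6·14 = 1, so t = −6. So 14^(−1) ≡ −6 ≡ 11 (mod 17). Verify: 14 · 11 = 154 ≡ 1 (mod 17). ✓

Final answer: 14^(−1) ≡ 11 (mod 17)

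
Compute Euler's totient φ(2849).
φ is multiplicative, with φ(p^e) = p^e − p^(e−1). Factorise 2849 = 7 · 11 · 37. Then
  φ(2849) = (7 − 1) · (11 − 1) · (37 − 1) = 6 · 10 · 36 = 2160.

Final answer: φ(2849) = 2160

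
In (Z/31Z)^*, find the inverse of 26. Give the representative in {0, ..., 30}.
Apply the extended Euclidean algorithm to (31, 26), tracking rows (r, s, t) with s·31 + t·26 = r. Each division r_prev = q·r_cur + r_new produces the new row as (previous row) − q·(current row):
  row A: (31, 1, 0)   [1·31 + 0·26 = 31]
  row B: (26, 0, 1)   [0·31 + 1·26 = 26]
  31 = 1·26 + 5   → row C = row A − 1·row B = (5, 1, −1)   [check: 1·31 − 1·26 = 5]
  26 = 5·5 + 1   → row D = row B − 5·row C = (1, −5, 6)   [check: −5·31 + 6·26 = 1]
  5 = 5·1 + 0   → remainder 0, stop. gcd = 1 (last nonzero row D).
The gcd is 1, so 26 is invertible mod 31. The last nonzero row gives −5·31 + 6·26 = 1, so t = 6. So 26^(−1) ≡ 6 (mod 31). Verify: 26 · 6 = 156 ≡ 1 (mod 31). ✓

Final answer: 26^(−1) ≡ 6 (mod 31)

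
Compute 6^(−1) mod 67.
Apply the extended Euclidean algorithm to (67, 6), tracking rows (r, s, t) with s·67 + t·6 = r. Each division r_prev = q·r_cur + r_new produces the new row as (previous row) − q·(current row):
  row A: (67, 1, 0)   [1·67 + 0·6 = 67]
  row B: (6, 0, 1)   [0·67 + 1·6 = 6]
  67 = 11·6 + 1   → row C = row A − 11·row B = (1, 1, −11)   [check: 1·67 − 11·6 = 1]
  6 = 6·1 + 0   → remainder 0, stop. gcd = 1 (last nonzero row C).
The gcd is 1, so 6 is invertible mod 67. The last nonzero row gives 1·67 − 11·6 = 1, so t = −11. So 6^(−1) ≡ −11 ≡ 56 (mod 67). Verify: 6 · 56 = 336 ≡ 1 (mod 67). ✓

Final answer: 6^(−1) ≡ 56 (mod 67)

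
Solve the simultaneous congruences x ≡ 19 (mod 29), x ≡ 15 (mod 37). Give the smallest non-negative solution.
The moduli 29, 37 are pairwise coprime, so by the CRT there is a unique solution mod 29·37 = 1073.
Solve by successive substitution. Start with x ≡ 19 (mod 29).
  Combine with x ≡ 15 (mod 37): write x = 19 + 29·t and require 19 + 29·t ≡ 15 (mod 37), i.e. 29·t ≡ 15 − 19 ≡ 33 (mod 37). Since 29^(−1) ≡ 23 (mod 37), t ≡ 23·33 ≡ 19 (mod 37). So x ≡ 19 + 29·19 = 570 (mod 1073).
Unique solution in [0, 1073): x = 570.

Final answer: x ≡ 570 (mod 1073); the representative in [0, 1073) is 570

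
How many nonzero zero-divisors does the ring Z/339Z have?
In Z/339Z each nonzero element is either a unit (gcd with 339 is 1) or a zero-divisor (gcd > 1). The number of units is φ(339): factorise 339 = 3 · 113, so φ(339) = (3 − 1) · (113 − 1) = 2 · 112 = 224. The nonzero elements number 339 − 1 = 338. Hence the nonzero zero-divisors number 338 − 224 = 114.

Final answer: Z/339Z has 114 nonzero zero-divisors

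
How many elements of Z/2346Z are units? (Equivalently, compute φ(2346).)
Z/2346Z has φ(2346) = 704 units

An element a ∈ Z/2346Z is a unit iff gcd(a, 2346) = 1, so the number of units is φ(2346). φ is multiplicative, with φ(p^e) = p^e − p^(e−1). Factorise 2346 = 2 · 3 · 17 · 23. Then
  φ(2346) = (2 − 1) · (3 − 1) · (17 − 1) · (23 − 1) = 1 · 2 · 16 · 22 = 704.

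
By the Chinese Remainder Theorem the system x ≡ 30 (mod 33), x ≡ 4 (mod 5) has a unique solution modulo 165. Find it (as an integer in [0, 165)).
x ≡ 129 (mod 165); the representative in [0, 165) is 129

The moduli 33, 5 are pairwise coprime, so by the CRT there is a unique solution mod 33·5 = 165.
Solve by successive substitution. Start with x ≡ 30 (mod 33).
  Combine with x ≡ 4 (mod 5): write x = 30 + 33·t and require 30 + 33·t ≡ 4 (mod 5), i.e. 33·t ≡ 4 − 30 ≡ 4 (mod 5). Since 33^(−1) ≡ 2 (mod 5) (33 ≡ 3 (mod 5)), t ≡ 2·4 ≡ 3 (mod 5). So x ≡ 30 + 33·3 = 129 (mod 165).
Unique solution in [0, 165): x = 129.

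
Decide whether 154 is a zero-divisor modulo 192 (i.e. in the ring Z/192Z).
YES

gcd(154, 192) = 2 > 1, so 154 is not a unit in Z/192Z. In Z/nZ every nonzero non-unit is a zero-divisor: explicitly, take b = 192/gcd = 96 ≠ 0 (mod 192); then 154·96 = 14784 = 77·192, i.e. 154·96 ≡ 0 (mod 192). So 154 is a zero-divisor.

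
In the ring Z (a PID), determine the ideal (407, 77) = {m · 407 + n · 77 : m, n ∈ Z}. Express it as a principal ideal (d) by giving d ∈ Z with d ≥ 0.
In the PID Z, (a, b) is generated by gcd(a, b). Compute gcd(407, 77) with the extended Euclidean algorithm, tracking rows (r, s, t) with s·407 + t·77 = r:
  row A: (407, 1, 0)   [1·407 + 0·77 = 407]
  row B: (77, 0, 1)   [0·407 + 1·77 = 77]
  407 = 5·77 + 22   → row C = row A − 5·row B = (22, 1, −5)   [check: 1·407 − 5·77 = 22]
  77 = 3·22 + 11   → row D = row B − 3·row C = (11, −3, 16)   [check: −3·407 + 16·77 = 11]
  22 = 2·11 + 0   → remainder 0, stop. gcd = 11 (last nonzero row D).
So gcd(407, 77) = 11, with Bézout identity −3·407 + 16·77 = 11. Containment (⊇): the Bézout identity exhibits 11 as an element of (407, 77), giving (11) ⊆ (407, 77). Containment (⊆): since 11 | 407 and 11 | 77 (407 = 11·37, 77 = 11·7), every Z-linear combination of 407 and 77 is divisible by 11, so (407, 77) ⊆ (11). Therefore (407, 77) = (11), d = 11.

Final answer: (407, 77) = (11); d = 11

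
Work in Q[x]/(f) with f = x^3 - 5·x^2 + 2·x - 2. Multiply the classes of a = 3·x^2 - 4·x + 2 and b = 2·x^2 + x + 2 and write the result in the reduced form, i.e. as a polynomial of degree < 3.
First multiply in Q[x] without reducing: a · b = 6·x^4 - 5·x^3 + 6·x^2 - 6·x + 4. Now divide by f(x) = x^3 - 5·x^2 + 2·x - 2, eliminating the leading term at each step:
  leading term 6·x^4: subtract (6·x)·f(x) = 6·x^4 - 30·x^3 + 12·x^2 - 12·x, leaving 25·x^3 - 6·x^2 + 6·x + 4
  leading term 25·x^3: subtract (25)·f(x) = 25·x^3 - 125·x^2 + 50·x - 50, leaving 119·x^2 - 44·x + 54
The degree is now < 3, so this is the remainder. Hence a · b ≡ 119·x^2 - 44·x + 54 in Q[x]/(f).

Final answer: a · b ≡ 119·x^2 - 44·x + 54 (mod f(x))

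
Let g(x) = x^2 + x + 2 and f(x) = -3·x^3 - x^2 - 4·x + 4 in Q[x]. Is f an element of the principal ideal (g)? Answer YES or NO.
YES

In Q[x] the ideal (g) consists of all multiples of g, so f ∈ (g) iff g | f, i.e. iff the remainder of f on division by g is 0. Divide f by g (g is monic, so eliminate the leading term of the running remainder at each step):
  leading term -3·x^3: subtract (-3·x)·g(x) = -3·x^3 - 3·x^2 - 6·x, leaving 2·x^2 + 2·x + 4
  leading term 2·x^2: subtract (2)·g(x) = 2·x^2 + 2·x + 4, leaving 0
The remainder is 0, so f(x) = g(x) · h(x) with h(x) = 2 - 3·x. Hence g | f, i.e. f ∈ (g).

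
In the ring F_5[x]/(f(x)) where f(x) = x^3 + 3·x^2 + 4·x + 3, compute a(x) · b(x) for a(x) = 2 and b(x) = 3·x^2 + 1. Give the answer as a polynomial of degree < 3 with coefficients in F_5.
Multiply as integer polynomials: a · b = 6·x^2 + 2. Reducing coefficients mod 5: a · b ≡ x^2 + 2. This already has degree < 3, so no reduction by f is needed. Hence a · b ≡ x^2 + 2 in F_5[x]/(f).

Final answer: a · b ≡ x^2 + 2 (mod f(x))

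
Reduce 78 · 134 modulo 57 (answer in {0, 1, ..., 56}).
Reduce the factors first: 78 ≡ 21, 134 ≡ 20 (mod 57), so 78 · 134 ≡ 21 · 20 (mod 57). 21 · 20 = 420. Dividing by 57: 420 = 7·57 + 21. So (78 · 134) mod 57 = 21.

Final answer: 21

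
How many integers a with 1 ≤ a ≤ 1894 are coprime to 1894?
The number of a ∈ {1, ..., 1894} with gcd(a, 1894) = 1 is by definition Euler's totient φ(1894). φ is multiplicative, with φ(p^e) = p^e − p^(e−1). Factorise 1894 = 2 · 947. Then
  φ(1894) = (2 − 1) · (947 − 1) = 1 · 946 = 946.
So there are 946 such integers.

Final answer: 946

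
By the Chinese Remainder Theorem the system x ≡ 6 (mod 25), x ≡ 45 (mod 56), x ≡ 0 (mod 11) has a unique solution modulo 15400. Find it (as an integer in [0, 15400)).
x ≡ 7381 (mod 15400); the representative in [0, 15400) is 7381

The moduli 25, 56, 11 are pairwise coprime, so by the CRT there is a unique solution mod 25·56·11 = 15400.
Solve by successive substitution. Start with x ≡ 6 (mod 25).
  Combine with x ≡ 45 (mod 56): write x = 6 + 25·t and require 6 + 25·t ≡ 45 (mod 56), i.e. 25·t ≡ 45 − 6 ≡ 39 (mod 56). Since 25^(−1) ≡ 9 (mod 56), t ≡ 9·39 ≡ 15 (mod 56). So x ≡ 6 + 25·15 = 381 (mod 1400).
  Combine with x ≡ 0 (mod 11): write x = 381 + 1400·t and require 381 + 1400·t ≡ 0 (mod 11), i.e. 1400·t ≡ 0 − 381 ≡ 4 (mod 11). Since 1400^(−1) ≡ 4 (mod 11) (1400 ≡ 3 (mod 11)), t ≡ 4·4 ≡ 5 (mod 11). So x ≡ 381 + 1400·5 = 7381 (mod 15400).
Unique solution in [0, 15400): x = 7381.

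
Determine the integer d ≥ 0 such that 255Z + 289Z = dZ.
In the PID Z, (a, b) is generated by gcd(a, b). Compute gcd(289, 255) with the extended Euclidean algorithm, tracking rows (r, s, t) with s·289 + t·255 = r:
  row A: (289, 1, 0)   [1·289 + 0·255 = 289]
  row B: (255, 0, 1)   [0·289 + 1·255 = 255]
  289 = 1·255 + 34   → row C = row A − 1·row B = (34, 1, −1)   [check: 1·289 − 1·255 = 34]
  255 = 7·34 + 17   → row D = row B − 7·row C = (17, −7, 8)   [check: −7·289 + 8·255 = 17]
  34 = 2·17 + 0   → remainder 0, stop. gcd = 17 (last nonzero row D).
So gcd(255, 289) = 17, with Bézout identity −7·289 + 8·255 = 17. Containment (⊇): the Bézout identity exhibits 17 as an element of (255, 289), giving (17) ⊆ (255, 289). Containment (⊆): since 17 | 255 and 17 | 289 (255 = 17·15, 289 = 17·17), every Z-linear combination of 255 and 289 is divisible by 17, so (255, 289) ⊆ (17). Therefore (255, 289) = (17), d = 17.

Final answer: (255, 289) = (17); d = 17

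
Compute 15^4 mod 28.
Use repeated squaring. Binary(4) = 100. Walk through the bits of the exponent 4 left-to-right: at each bit after the leading one, square the running value, then multiply by 15 if the bit is 1 (always reducing mod 28):
  bit 1 = 1 (leading): start with 15.
  bit 2 = 0: square 15^2 = 225 ≡ 1 (mod 28).
  bit 3 = 0: square 1^2 = 1 (mod 28).
Final value: 15^4 ≡ 1 (mod 28).

Final answer: 1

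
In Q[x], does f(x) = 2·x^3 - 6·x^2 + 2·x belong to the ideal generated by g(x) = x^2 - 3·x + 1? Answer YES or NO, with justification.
YES

In Q[x] the ideal (g) consists of all multiples of g, so f ∈ (g) iff g | f, i.e. iff the remainder of f on division by g is 0. Divide f by g (g is monic, so eliminate the leading term of the running remainder at each step):
  leading term 2·x^3: subtract (2·x)·g(x) = 2·x^3 - 6·x^2 + 2·x, leaving 0
The remainder is 0, so f(x) = g(x) · h(x) with h(x) = 2·x. Hence g | f, i.e. f ∈ (g).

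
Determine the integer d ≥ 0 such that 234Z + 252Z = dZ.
In the PID Z, (a, b) is generated by gcd(a, b). Compute gcd(252, 234) with the extended Euclidean algorithm, tracking rows (r, s, t) with s·252 + t·234 = r:
  row A: (252, 1, 0)   [1·252 + 0·234 = 252]
  row B: (234, 0, 1)   [0·252 + 1·234 = 234]
  252 = 1·234 + 18   → row C = row A − 1·row B = (18, 1, −1)   [check: 1·252 − 1·234 = 18]
  234 = 13·18 + 0   → remainder 0, stop. gcd = 18 (last nonzero row C).
So gcd(234, 252) = 18, with Bézout identity 1·252 − 1·234 = 18. Containment (⊇): the Bézout identity exhibits 18 as an element of (234, 252), giving (18) ⊆ (234, 252). Containment (⊆): since 18 | 234 and 18 | 252 (234 = 18·13, 252 = 18·14), every Z-linear combination of 234 and 252 is divisible by 18, so (234, 252) ⊆ (18). Therefore (234, 252) = (18), d = 18.

Final answer: (234, 252) = (18); d = 18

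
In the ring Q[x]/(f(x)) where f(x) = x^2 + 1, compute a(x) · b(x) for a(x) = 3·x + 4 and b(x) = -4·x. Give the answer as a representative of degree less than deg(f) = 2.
First multiply in Q[x] without reducing: a · b = -12·x^2 - 16·x. Now divide by f(x) = x^2 + 1, eliminating the leading term at each step:
  leading term -12·x^2: subtract (-12)·f(x) = -12·x^2 - 12, leaving 12 - 16·x
The degree is now < 2, so this is the remainder. Hence a · b ≡ 12 - 16·x in Q[x]/(f).

Final answer: a · b ≡ 12 - 16·x (mod f(x))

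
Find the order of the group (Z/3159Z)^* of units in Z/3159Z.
|(Z/3159Z)^*| = 1944

(Z/3159Z)^* consists of the classes a with gcd(a, 3159) = 1, so its order is φ(3159). φ is multiplicative, with φ(p^e) = p^e − p^(e−1). Factorise 3159 = 3^5 · 13. Then
  φ(3159) = (3^5 − 3^4) · (13 − 1) = 162 · 12 = 1944.
Thus |(Z/3159Z)^*| = 1944.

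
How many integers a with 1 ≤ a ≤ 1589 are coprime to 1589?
The number of a ∈ {1, ..., 1589} with gcd(a, 1589) = 1 is by definition Euler's totient φ(1589). φ is multiplicative, with φ(p^e) = p^e − p^(e−1). Factorise 1589 = 7 · 227. Then
  φ(1589) = (7 − 1) · (227 − 1) = 6 · 226 = 1356.
So there are 1356 such integers.

Final answer: 1356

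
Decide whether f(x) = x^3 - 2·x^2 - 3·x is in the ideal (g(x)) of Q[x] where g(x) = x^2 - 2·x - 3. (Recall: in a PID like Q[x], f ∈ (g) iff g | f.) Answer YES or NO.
YES

In Q[x] the ideal (g) consists of all multiples of g, so f ∈ (g) iff g | f, i.e. iff the remainder of f on division by g is 0. Divide f by g (g is monic, so eliminate the leading term of the running remainder at each step):
  leading term x^3: subtract (x)·g(x) = x^3 - 2·x^2 - 3·x, leaving 0
The remainder is 0, so f(x) = g(x) · h(x) with h(x) = x. Hence g | f, i.e. f ∈ (g).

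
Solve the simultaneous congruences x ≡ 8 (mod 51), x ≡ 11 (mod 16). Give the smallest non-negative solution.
The moduli 51, 16 are pairwise coprime, so by the CRT there is a unique solution mod 51·16 = 816.
Solve by successive substitution. Start with x ≡ 8 (mod 51).
  Combine with x ≡ 11 (mod 16): write x = 8 + 51·t and require 8 + 51·t ≡ 11 (mod 16), i.e. 51·t ≡ 11 − 8 ≡ 3 (mod 16). Since 51^(−1) ≡ 11 (mod 16) (51 ≡ 3 (mod 16)), t ≡ 11·3 ≡ 1 (mod 16). So x ≡ 8 + 51·1 = 59 (mod 816).
Unique solution in [0, 816): x = 59.

Final answer: x ≡ 59 (mod 816); the representative in [0, 816) is 59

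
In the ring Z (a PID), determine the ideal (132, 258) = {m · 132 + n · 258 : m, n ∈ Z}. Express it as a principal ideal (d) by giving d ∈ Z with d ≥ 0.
(132, 258) = (6); d = 6

In the PID Z, (a, b) is generated by gcd(a, b). Compute gcd(258, 132) with the extended Euclidean algorithm, tracking rows (r, s, t) with s·258 + t·132 = r:
  row A: (258, 1, 0)   [1·258 + 0·132 = 258]
  row B: (132, 0, 1)   [0·258 + 1·132 = 132]
  258 = 1·132 + 126   → row C = row A − 1·row B = (126, 1, −1)   [check: 1·258 − 1·132 = 126]
  132 = 1·126 + 6   → row D = row B − 1·row C = (6, −1, 2)   [check: −1·258 + 2·132 = 6]
  126 = 21·6 + 0   → remainder 0, stop. gcd = 6 (last nonzero row D).
So gcd(132, 258) = 6, with Bézout identity −1·258 + 2·132 = 6. Containment (⊇): the Bézout identity exhibits 6 as an element of (132, 258), giving (6) ⊆ (132, 258). Containment (⊆): since 6 | 132 and 6 | 258 (132 = 6·22, 258 = 6·43), every Z-linear combination of 132 and 258 is divisible by 6, so (132, 258) ⊆ (6). Therefore (132, 258) = (6), d = 6.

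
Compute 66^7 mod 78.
Use repeated squaring. Binary(7) = 111. Walk through the bits of the exponent 7 left-to-right: at each bit after the leading one, square the running value, then multiply by 66 if the bit is 1 (always reducing mod 78):
  bit 1 = 1 (leading): start with 66.
  bit 2 = 1: square 66^2 = 4356 ≡ 66; bit is 1, so multiply 66·66 = 4356 ≡ 66 (mod 78).
  bit 3 = 1: square 66^2 = 4356 ≡ 66; bit is 1, so multiply 66·66 = 4356 ≡ 66 (mod 78).
Final value: 66^7 ≡ 66 (mod 78).

Final answer: 66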